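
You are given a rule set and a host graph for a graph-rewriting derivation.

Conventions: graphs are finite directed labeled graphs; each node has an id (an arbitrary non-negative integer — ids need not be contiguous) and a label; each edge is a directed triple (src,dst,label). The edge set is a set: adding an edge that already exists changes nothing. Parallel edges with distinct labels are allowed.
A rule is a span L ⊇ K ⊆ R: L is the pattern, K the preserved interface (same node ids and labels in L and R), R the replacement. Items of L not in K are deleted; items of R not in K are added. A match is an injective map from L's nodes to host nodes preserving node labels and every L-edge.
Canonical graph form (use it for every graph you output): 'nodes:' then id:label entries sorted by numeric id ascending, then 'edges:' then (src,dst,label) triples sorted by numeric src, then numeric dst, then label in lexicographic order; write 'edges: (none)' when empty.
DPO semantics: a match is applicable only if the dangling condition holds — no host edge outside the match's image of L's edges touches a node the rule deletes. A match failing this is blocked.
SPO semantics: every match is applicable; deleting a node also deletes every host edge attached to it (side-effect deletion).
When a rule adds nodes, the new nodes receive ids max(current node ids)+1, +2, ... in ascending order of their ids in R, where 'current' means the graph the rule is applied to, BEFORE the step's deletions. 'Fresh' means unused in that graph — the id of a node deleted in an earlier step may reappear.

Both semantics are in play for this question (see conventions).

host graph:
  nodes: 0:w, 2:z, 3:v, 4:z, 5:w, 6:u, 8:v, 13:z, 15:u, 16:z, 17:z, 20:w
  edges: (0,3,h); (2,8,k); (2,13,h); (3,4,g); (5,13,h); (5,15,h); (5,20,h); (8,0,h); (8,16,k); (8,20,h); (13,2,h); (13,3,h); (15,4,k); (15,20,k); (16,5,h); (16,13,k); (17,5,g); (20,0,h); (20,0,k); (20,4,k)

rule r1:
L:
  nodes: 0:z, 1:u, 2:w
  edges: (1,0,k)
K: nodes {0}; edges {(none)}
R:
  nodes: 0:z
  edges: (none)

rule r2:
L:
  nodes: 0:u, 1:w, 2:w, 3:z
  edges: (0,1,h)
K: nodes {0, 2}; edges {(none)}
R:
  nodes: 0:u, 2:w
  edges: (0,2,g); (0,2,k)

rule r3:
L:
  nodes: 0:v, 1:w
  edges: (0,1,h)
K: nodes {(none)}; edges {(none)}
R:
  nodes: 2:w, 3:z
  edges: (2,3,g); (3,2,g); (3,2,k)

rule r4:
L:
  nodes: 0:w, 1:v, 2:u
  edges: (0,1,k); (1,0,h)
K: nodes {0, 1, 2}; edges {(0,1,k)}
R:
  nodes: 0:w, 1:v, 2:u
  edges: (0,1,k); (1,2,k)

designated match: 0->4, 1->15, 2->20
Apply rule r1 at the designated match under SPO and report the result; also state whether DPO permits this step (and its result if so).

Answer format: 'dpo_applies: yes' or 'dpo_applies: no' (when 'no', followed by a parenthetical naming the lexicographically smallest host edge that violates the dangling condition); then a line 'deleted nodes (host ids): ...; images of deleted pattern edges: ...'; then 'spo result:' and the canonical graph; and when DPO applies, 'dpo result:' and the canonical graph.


dpo_applies: no
(the rule deletes node 15, which keeps host edge (5,15,h) outside the match image — the dangling condition fails, DPO blocks; SPO proceeds and side-deletes such edges)
deleted nodes (host ids): 15, 20; images of deleted pattern edges: (15,4,k)
spo result:
nodes: 0:w, 2:z, 3:v, 4:z, 5:w, 6:u, 8:v, 13:z, 16:z, 17:z
edges: (0,3,h); (2,8,k); (2,13,h); (3,4,g); (5,13,h); (8,0,h); (8,16,k); (13,2,h); (13,3,h); (16,5,h); (16,13,k); (17,5,g)


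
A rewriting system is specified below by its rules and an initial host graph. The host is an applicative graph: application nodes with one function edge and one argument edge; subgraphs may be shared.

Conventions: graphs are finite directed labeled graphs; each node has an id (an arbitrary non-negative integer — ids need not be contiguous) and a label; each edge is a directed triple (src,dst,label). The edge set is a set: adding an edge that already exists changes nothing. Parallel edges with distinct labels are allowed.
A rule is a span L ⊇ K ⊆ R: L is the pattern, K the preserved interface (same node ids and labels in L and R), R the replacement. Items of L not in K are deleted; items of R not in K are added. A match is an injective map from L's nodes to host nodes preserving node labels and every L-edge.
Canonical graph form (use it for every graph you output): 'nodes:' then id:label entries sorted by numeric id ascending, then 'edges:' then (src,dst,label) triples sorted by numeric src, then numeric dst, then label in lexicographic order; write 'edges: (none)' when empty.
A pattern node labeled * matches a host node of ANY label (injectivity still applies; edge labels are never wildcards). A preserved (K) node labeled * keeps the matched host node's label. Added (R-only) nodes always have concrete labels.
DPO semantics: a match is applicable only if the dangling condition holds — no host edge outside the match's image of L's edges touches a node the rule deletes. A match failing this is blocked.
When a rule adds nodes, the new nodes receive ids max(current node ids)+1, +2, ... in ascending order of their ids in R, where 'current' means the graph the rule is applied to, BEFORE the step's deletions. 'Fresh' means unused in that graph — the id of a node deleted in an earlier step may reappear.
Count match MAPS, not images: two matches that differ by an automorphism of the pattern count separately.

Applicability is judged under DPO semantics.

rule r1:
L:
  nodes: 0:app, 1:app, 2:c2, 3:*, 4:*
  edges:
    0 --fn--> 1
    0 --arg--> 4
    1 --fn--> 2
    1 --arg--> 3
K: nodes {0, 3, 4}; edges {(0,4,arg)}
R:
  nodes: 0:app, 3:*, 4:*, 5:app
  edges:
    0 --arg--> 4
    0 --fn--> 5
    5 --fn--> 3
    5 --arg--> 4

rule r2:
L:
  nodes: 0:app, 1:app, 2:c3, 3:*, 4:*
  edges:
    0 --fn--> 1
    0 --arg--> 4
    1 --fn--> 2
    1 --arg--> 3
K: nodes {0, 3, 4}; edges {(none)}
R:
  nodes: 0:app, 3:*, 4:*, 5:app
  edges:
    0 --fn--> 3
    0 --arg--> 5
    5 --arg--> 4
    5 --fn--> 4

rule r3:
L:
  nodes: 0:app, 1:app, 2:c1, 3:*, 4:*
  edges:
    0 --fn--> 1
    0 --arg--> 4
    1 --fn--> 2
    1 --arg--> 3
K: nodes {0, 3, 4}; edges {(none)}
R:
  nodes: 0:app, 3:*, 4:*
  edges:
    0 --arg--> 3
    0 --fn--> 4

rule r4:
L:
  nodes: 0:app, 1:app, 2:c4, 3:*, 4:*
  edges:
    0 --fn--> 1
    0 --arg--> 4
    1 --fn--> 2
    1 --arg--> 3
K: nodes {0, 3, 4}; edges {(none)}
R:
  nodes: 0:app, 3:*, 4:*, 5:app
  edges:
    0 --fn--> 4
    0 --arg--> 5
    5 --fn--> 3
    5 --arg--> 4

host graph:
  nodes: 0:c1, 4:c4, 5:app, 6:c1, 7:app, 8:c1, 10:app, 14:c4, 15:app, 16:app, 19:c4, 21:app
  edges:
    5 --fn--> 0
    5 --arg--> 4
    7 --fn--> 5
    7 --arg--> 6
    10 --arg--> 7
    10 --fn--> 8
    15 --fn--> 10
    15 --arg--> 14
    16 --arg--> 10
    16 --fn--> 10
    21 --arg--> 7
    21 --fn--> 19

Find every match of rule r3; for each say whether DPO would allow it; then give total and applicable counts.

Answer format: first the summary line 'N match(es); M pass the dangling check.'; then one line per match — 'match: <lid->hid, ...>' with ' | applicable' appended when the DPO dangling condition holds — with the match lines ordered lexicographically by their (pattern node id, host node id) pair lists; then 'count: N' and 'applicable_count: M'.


2 match(es); 1 pass the dangling check.
match: 0->7, 1->5, 2->0, 3->4, 4->6 | applicable
match: 0->15, 1->10, 2->8, 3->7, 4->14
count: 2
applicable_count: 1


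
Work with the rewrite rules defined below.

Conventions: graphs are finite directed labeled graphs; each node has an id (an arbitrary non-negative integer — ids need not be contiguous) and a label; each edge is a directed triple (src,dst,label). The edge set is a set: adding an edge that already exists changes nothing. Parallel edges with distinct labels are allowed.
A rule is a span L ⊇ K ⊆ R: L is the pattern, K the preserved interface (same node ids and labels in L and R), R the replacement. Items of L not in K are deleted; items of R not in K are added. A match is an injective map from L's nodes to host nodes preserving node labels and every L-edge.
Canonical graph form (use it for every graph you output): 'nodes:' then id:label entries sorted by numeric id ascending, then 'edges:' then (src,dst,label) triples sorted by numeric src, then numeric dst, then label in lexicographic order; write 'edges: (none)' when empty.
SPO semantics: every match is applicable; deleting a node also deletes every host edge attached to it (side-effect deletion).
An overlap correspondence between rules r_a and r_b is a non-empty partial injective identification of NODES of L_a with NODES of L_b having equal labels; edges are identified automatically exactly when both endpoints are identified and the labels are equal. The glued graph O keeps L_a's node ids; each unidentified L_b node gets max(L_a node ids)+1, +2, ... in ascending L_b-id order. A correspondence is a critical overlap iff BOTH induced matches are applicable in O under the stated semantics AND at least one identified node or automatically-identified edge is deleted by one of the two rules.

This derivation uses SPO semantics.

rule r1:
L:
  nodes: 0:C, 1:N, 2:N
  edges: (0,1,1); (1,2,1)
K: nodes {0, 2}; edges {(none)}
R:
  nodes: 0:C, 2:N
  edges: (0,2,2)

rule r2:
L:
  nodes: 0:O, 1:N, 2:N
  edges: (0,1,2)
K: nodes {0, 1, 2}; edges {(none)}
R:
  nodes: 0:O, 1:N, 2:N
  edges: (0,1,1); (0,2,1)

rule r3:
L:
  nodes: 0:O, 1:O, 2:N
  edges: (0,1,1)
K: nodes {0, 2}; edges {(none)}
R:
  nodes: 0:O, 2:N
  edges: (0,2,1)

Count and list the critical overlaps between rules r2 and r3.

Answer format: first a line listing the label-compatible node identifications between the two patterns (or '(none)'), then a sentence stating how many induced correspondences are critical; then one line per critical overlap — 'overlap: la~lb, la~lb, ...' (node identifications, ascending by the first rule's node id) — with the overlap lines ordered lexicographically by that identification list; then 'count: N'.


label-compatible node identifications between L(r2) and L(r3): 0~0, 0~1, 1~2, 2~2
3 of the induced correspondences are critical overlaps of r2 and r3.
overlap: 0~1
overlap: 0~1, 1~2
overlap: 0~1, 2~2
count: 3


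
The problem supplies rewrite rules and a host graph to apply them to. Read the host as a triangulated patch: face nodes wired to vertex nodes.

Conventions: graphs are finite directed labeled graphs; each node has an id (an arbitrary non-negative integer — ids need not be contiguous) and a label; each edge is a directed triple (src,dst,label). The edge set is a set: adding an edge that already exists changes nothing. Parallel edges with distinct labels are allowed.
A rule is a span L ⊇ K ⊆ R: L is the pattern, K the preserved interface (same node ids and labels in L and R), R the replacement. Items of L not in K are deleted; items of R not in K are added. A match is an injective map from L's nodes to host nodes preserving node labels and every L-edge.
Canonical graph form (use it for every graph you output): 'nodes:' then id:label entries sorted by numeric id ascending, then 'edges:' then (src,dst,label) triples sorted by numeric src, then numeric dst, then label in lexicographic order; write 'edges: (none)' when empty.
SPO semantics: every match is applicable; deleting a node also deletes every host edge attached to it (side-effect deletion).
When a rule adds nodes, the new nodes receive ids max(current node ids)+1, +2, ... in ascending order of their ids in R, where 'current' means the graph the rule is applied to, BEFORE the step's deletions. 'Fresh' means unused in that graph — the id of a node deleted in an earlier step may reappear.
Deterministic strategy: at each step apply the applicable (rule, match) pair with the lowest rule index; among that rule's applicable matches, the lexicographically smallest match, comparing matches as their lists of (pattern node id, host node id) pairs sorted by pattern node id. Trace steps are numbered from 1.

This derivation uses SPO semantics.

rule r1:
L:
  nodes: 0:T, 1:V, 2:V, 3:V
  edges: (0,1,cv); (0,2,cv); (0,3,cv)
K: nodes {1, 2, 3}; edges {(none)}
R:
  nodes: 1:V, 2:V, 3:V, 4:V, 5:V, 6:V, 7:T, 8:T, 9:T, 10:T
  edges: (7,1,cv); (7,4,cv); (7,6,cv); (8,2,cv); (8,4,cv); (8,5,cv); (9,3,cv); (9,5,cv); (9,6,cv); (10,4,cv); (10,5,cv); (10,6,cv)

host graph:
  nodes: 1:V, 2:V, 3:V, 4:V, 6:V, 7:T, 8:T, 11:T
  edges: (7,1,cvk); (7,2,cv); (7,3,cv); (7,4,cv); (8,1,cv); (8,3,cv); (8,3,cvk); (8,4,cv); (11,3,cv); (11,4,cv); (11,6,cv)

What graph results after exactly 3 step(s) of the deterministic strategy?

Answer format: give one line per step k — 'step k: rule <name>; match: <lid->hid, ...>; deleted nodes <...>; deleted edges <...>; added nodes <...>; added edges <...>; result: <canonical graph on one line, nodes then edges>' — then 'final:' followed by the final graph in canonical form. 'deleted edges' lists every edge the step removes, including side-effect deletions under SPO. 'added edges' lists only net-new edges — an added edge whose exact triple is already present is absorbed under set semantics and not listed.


step 1: rule r1; match: 0->7, 1->2, 2->3, 3->4; deleted nodes 7; deleted edges (7,1,cvk); (7,2,cv); (7,3,cv); (7,4,cv); added nodes 12, 13, 14, 15, 16, 17, 18; added edges (15,2,cv); (15,12,cv); (15,14,cv); (16,3,cv); (16,12,cv); (16,13,cv); (17,4,cv); (17,13,cv); (17,14,cv); (18,12,cv); (18,13,cv); (18,14,cv); result: nodes: 1:V, 2:V, 3:V, 4:V, 6:V, 8:T, 11:T, 12:V, 13:V, 14:V, 15:T, 16:T, 17:T, 18:T edges: (8,1,cv); (8,3,cv); (8,3,cvk); (8,4,cv); (11,3,cv); (11,4,cv); (11,6,cv); (15,2,cv); (15,12,cv); (15,14,cv); (16,3,cv); (16,12,cv); (16,13,cv); (17,4,cv); (17,13,cv); (17,14,cv); (18,12,cv); (18,13,cv); (18,14,cv)
step 2: rule r1; match: 0->8, 1->1, 2->3, 3->4; deleted nodes 8; deleted edges (8,1,cv); (8,3,cv); (8,3,cvk); (8,4,cv); added nodes 19, 20, 21, 22, 23, 24, 25; added edges (22,1,cv); (22,19,cv); (22,21,cv); (23,3,cv); (23,19,cv); (23,20,cv); (24,4,cv); (24,20,cv); (24,21,cv); (25,19,cv); (25,20,cv); (25,21,cv); result: nodes: 1:V, 2:V, 3:V, 4:V, 6:V, 11:T, 12:V, 13:V, 14:V, 15:T, 16:T, 17:T, 18:T, 19:V, 20:V, 21:V, 22:T, 23:T, 24:T, 25:T edges: (11,3,cv); (11,4,cv); (11,6,cv); (15,2,cv); (15,12,cv); (15,14,cv); (16,3,cv); (16,12,cv); (16,13,cv); (17,4,cv); (17,13,cv); (17,14,cv); (18,12,cv); (18,13,cv); (18,14,cv); (22,1,cv); (22,19,cv); (22,21,cv); (23,3,cv); (23,19,cv); (23,20,cv); (24,4,cv); (24,20,cv); (24,21,cv); (25,19,cv); (25,20,cv); (25,21,cv)
step 3: rule r1; match: 0->11, 1->3, 2->4, 3->6; deleted nodes 11; deleted edges (11,3,cv); (11,4,cv); (11,6,cv); added nodes 26, 27, 28, 29, 30, 31, 32; added edges (29,3,cv); (29,26,cv); (29,28,cv); (30,4,cv); (30,26,cv); (30,27,cv); (31,6,cv); (31,27,cv); (31,28,cv); (32,26,cv); (32,27,cv); (32,28,cv); result: nodes: 1:V, 2:V, 3:V, 4:V, 6:V, 12:V, 13:V, 14:V, 15:T, 16:T, 17:T, 18:T, 19:V, 20:V, 21:V, 22:T, 23:T, 24:T, 25:T, 26:V, 27:V, 28:V, 29:T, 30:T, 31:T, 32:T edges: (15,2,cv); (15,12,cv); (15,14,cv); (16,3,cv); (16,12,cv); (16,13,cv); (17,4,cv); (17,13,cv); (17,14,cv); (18,12,cv); (18,13,cv); (18,14,cv); (22,1,cv); (22,19,cv); (22,21,cv); (23,3,cv); (23,19,cv); (23,20,cv); (24,4,cv); (24,20,cv); (24,21,cv); (25,19,cv); (25,20,cv); (25,21,cv); (29,3,cv); (29,26,cv); (29,28,cv); (30,4,cv); (30,26,cv); (30,27,cv); (31,6,cv); (31,27,cv); (31,28,cv); (32,26,cv); (32,27,cv); (32,28,cv)
final:
nodes: 1:V, 2:V, 3:V, 4:V, 6:V, 12:V, 13:V, 14:V, 15:T, 16:T, 17:T, 18:T, 19:V, 20:V, 21:V, 22:T, 23:T, 24:T, 25:T, 26:V, 27:V, 28:V, 29:T, 30:T, 31:T, 32:T
edges: (15,2,cv); (15,12,cv); (15,14,cv); (16,3,cv); (16,12,cv); (16,13,cv); (17,4,cv); (17,13,cv); (17,14,cv); (18,12,cv); (18,13,cv); (18,14,cv); (22,1,cv); (22,19,cv); (22,21,cv); (23,3,cv); (23,19,cv); (23,20,cv); (24,4,cv); (24,20,cv); (24,21,cv); (25,19,cv); (25,20,cv); (25,21,cv); (29,3,cv); (29,26,cv); (29,28,cv); (30,4,cv); (30,26,cv); (30,27,cv); (31,6,cv); (31,27,cv); (31,28,cv); (32,26,cv); (32,27,cv); (32,28,cv)


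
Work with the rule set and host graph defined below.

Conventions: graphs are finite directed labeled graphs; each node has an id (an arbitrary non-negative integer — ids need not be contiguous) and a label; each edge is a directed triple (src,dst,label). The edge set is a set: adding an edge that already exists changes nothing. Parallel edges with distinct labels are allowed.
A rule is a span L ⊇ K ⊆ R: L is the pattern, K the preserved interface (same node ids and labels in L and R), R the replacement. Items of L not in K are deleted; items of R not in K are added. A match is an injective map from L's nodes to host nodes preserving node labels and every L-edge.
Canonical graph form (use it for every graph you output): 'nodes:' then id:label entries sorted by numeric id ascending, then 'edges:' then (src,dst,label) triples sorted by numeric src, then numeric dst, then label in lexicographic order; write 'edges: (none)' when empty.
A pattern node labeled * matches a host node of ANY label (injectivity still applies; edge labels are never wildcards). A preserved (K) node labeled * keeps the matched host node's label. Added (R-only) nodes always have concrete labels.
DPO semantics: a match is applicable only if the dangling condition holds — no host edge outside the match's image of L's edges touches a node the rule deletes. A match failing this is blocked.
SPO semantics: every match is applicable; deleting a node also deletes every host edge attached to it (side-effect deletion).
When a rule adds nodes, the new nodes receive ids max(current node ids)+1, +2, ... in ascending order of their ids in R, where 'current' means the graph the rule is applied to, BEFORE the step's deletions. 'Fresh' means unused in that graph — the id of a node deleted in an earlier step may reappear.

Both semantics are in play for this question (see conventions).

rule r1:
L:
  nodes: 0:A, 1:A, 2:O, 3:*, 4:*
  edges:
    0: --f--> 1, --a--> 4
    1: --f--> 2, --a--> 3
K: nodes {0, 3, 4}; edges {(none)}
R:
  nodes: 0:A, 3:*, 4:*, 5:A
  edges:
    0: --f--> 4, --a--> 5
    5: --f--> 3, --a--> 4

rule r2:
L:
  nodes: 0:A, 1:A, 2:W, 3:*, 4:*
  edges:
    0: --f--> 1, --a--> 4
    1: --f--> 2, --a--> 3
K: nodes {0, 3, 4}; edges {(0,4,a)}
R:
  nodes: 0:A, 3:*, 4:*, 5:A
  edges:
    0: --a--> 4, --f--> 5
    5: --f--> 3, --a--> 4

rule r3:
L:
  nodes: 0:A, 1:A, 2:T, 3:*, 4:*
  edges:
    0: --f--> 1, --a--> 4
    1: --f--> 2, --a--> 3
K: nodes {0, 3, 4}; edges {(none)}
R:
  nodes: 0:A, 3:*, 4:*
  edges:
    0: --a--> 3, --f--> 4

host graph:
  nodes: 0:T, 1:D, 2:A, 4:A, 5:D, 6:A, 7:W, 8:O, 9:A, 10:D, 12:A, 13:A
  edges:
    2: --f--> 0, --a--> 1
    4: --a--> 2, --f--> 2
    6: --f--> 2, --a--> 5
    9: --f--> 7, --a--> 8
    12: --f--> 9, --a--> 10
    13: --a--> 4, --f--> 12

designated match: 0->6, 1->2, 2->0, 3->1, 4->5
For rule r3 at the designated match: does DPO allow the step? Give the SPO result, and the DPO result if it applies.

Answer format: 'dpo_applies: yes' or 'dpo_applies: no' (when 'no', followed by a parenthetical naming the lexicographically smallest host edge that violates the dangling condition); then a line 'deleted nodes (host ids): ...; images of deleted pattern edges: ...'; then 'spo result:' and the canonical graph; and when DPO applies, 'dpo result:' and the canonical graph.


dpo_applies: no
(the rule deletes node 2, which keeps host edge (4,2,a) outside the match image — the dangling condition fails, DPO blocks; SPO proceeds and side-deletes such edges)
deleted nodes (host ids): 0, 2; images of deleted pattern edges: (2,0,f); (2,1,a); (6,2,f); (6,5,a)
spo result:
nodes: 1:D, 4:A, 5:D, 6:A, 7:W, 8:O, 9:A, 10:D, 12:A, 13:A
edges: (6,1,a); (6,5,f); (9,7,f); (9,8,a); (12,9,f); (12,10,a); (13,4,a); (13,12,f)


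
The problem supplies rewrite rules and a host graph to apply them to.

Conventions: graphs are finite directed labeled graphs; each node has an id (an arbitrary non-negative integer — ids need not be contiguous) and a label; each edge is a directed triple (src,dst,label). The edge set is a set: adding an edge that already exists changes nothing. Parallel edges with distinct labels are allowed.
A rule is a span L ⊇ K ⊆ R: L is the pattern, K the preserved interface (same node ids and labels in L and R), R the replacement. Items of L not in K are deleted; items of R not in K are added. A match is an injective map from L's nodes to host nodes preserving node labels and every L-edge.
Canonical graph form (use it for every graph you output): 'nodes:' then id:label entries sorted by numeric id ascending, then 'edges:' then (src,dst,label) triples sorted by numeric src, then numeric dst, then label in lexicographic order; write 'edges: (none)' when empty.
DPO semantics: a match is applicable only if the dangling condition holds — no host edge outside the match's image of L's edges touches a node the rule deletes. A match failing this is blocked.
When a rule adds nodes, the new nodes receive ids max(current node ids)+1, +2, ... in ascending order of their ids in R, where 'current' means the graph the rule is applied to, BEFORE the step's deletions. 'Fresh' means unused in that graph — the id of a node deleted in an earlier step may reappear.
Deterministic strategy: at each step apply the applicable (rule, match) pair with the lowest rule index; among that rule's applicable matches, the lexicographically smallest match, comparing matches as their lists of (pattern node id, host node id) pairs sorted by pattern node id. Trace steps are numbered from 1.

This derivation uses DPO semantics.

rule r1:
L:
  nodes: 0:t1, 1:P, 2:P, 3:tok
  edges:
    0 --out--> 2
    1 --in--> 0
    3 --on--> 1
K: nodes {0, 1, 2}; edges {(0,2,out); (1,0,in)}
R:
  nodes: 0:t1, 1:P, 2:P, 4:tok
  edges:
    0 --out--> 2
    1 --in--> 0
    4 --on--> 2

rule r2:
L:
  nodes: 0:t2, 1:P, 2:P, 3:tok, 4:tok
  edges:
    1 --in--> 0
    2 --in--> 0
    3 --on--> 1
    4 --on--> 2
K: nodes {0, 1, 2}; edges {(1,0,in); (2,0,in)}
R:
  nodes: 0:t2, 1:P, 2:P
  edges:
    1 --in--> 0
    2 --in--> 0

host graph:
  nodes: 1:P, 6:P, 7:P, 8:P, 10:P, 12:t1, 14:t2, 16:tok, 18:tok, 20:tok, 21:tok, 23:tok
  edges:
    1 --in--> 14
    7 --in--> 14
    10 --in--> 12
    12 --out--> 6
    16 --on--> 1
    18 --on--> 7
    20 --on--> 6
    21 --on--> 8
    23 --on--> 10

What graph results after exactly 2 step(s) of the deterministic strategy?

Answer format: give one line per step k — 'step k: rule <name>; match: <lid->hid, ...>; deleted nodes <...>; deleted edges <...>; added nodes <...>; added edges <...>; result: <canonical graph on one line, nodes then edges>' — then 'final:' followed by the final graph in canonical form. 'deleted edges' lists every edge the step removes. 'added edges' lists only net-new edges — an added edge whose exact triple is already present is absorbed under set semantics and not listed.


step 1: rule r1; match: 0->12, 1->10, 2->6, 3->23; deleted nodes 23; deleted edges (23,10,on); added nodes 24; added edges (24,6,on); result: nodes: 1:P, 6:P, 7:P, 8:P, 10:P, 12:t1, 14:t2, 16:tok, 18:tok, 20:tok, 21:tok, 24:tok edges: (1,14,in); (7,14,in); (10,12,in); (12,6,out); (16,1,on); (18,7,on); (20,6,on); (21,8,on); (24,6,on)
step 2: rule r2; match: 0->14, 1->1, 2->7, 3->16, 4->18; deleted nodes 16, 18; deleted edges (16,1,on); (18,7,on); added nodes (none); added edges (none); result: nodes: 1:P, 6:P, 7:P, 8:P, 10:P, 12:t1, 14:t2, 20:tok, 21:tok, 24:tok edges: (1,14,in); (7,14,in); (10,12,in); (12,6,out); (20,6,on); (21,8,on); (24,6,on)
final:
nodes: 1:P, 6:P, 7:P, 8:P, 10:P, 12:t1, 14:t2, 20:tok, 21:tok, 24:tok
edges: (1,14,in); (7,14,in); (10,12,in); (12,6,out); (20,6,on); (21,8,on); (24,6,on)


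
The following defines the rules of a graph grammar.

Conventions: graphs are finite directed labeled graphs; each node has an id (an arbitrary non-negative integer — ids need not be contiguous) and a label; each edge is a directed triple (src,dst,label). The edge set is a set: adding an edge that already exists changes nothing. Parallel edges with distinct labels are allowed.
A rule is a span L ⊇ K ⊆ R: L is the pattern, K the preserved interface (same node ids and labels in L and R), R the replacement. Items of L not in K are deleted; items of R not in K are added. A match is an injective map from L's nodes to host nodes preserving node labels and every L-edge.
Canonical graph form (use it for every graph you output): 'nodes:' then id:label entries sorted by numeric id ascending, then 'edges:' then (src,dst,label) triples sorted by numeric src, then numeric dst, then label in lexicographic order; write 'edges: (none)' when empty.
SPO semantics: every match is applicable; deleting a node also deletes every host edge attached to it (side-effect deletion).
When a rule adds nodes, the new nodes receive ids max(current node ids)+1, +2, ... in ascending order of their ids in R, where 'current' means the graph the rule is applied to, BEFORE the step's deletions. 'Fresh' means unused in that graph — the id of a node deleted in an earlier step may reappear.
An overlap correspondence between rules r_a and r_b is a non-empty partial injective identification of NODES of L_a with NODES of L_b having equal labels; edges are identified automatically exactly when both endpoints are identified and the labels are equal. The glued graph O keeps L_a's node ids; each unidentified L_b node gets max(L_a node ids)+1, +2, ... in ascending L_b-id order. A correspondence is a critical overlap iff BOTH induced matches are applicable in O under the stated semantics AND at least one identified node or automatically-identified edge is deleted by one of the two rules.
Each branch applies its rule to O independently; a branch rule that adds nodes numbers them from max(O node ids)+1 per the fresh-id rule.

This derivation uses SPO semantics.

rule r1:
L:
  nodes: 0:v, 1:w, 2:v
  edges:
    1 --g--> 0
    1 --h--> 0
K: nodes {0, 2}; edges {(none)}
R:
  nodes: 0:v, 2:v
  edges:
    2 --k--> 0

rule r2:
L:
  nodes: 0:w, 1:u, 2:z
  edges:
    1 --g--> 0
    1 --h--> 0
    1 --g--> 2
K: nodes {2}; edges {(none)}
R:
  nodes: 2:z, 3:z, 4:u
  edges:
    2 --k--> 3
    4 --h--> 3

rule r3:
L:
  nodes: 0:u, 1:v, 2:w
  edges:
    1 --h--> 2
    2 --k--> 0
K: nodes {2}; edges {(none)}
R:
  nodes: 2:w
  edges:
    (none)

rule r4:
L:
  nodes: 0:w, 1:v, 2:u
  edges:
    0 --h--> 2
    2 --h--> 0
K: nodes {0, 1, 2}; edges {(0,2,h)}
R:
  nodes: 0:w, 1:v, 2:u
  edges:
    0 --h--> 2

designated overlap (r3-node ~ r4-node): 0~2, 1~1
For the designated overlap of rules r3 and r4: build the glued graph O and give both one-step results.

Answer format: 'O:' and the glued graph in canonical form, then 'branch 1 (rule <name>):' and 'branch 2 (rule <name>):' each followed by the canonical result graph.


O:
nodes: 0:u, 1:v, 2:w, 3:w
edges: (0,3,h); (1,2,h); (2,0,k); (3,0,h)
branch 1 (rule r3):
nodes: 2:w, 3:w
edges: (none)
branch 2 (rule r4):
nodes: 0:u, 1:v, 2:w, 3:w
edges: (1,2,h); (2,0,k); (3,0,h)


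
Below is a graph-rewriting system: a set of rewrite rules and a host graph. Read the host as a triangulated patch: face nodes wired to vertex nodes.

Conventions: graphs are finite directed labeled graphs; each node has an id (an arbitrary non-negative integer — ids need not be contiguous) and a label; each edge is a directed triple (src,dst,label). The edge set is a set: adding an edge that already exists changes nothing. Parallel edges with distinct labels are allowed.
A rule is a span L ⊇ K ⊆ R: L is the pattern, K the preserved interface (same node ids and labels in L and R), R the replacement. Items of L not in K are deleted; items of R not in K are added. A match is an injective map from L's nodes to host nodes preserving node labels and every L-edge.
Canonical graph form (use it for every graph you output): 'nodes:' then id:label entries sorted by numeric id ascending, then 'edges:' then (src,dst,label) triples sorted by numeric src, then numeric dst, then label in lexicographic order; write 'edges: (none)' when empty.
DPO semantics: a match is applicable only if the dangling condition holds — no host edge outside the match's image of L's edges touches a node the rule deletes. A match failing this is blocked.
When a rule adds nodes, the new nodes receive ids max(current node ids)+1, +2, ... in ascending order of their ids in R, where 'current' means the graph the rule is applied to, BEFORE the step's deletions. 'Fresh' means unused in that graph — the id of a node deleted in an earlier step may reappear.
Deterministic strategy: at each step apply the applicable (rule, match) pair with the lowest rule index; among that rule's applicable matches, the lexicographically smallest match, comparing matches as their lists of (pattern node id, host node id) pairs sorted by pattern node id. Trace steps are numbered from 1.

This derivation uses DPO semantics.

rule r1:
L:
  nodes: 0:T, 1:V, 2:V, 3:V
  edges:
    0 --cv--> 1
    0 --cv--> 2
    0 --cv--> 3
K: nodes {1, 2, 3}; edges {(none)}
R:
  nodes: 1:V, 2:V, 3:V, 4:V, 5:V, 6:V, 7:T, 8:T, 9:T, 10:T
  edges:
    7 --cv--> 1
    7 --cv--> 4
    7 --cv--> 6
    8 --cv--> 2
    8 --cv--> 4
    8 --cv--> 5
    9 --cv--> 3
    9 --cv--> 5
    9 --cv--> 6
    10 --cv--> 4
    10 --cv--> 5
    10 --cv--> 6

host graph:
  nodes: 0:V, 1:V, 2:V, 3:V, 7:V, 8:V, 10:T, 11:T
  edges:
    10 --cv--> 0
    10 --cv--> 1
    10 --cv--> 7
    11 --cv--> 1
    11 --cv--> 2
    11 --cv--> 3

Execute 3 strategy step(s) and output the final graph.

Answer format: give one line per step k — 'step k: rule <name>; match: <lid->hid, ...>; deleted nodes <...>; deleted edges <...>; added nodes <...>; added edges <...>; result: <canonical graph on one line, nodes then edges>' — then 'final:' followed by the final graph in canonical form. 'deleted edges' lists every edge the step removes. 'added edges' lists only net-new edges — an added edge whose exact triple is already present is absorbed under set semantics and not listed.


step 1: rule r1; match: 0->10, 1->0, 2->1, 3->7; deleted nodes 10; deleted edges (10,0,cv); (10,1,cv); (10,7,cv); added nodes 12, 13, 14, 15, 16, 17, 18; added edges (15,0,cv); (15,12,cv); (15,14,cv); (16,1,cv); (16,12,cv); (16,13,cv); (17,7,cv); (17,13,cv); (17,14,cv); (18,12,cv); (18,13,cv); (18,14,cv); result: nodes: 0:V, 1:V, 2:V, 3:V, 7:V, 8:V, 11:T, 12:V, 13:V, 14:V, 15:T, 16:T, 17:T, 18:T edges: (11,1,cv); (11,2,cv); (11,3,cv); (15,0,cv); (15,12,cv); (15,14,cv); (16,1,cv); (16,12,cv); (16,13,cv); (17,7,cv); (17,13,cv); (17,14,cv); (18,12,cv); (18,13,cv); (18,14,cv)
step 2: rule r1; match: 0->11, 1->1, 2->2, 3->3; deleted nodes 11; deleted edges (11,1,cv); (11,2,cv); (11,3,cv); added nodes 19, 20, 21, 22, 23, 24, 25; added edges (22,1,cv); (22,19,cv); (22,21,cv); (23,2,cv); (23,19,cv); (23,20,cv); (24,3,cv); (24,20,cv); (24,21,cv); (25,19,cv); (25,20,cv); (25,21,cv); result: nodes: 0:V, 1:V, 2:V, 3:V, 7:V, 8:V, 12:V, 13:V, 14:V, 15:T, 16:T, 17:T, 18:T, 19:V, 20:V, 21:V, 22:T, 23:T, 24:T, 25:T edges: (15,0,cv); (15,12,cv); (15,14,cv); (16,1,cv); (16,12,cv); (16,13,cv); (17,7,cv); (17,13,cv); (17,14,cv); (18,12,cv); (18,13,cv); (18,14,cv); (22,1,cv); (22,19,cv); (22,21,cv); (23,2,cv); (23,19,cv); (23,20,cv); (24,3,cv); (24,20,cv); (24,21,cv); (25,19,cv); (25,20,cv); (25,21,cv)
step 3: rule r1; match: 0->15, 1->0, 2->12, 3->14; deleted nodes 15; deleted edges (15,0,cv); (15,12,cv); (15,14,cv); added nodes 26, 27, 28, 29, 30, 31, 32; added edges (29,0,cv); (29,26,cv); (29,28,cv); (30,12,cv); (30,26,cv); (30,27,cv); (31,14,cv); (31,27,cv); (31,28,cv); (32,26,cv); (32,27,cv); (32,28,cv); result: nodes: 0:V, 1:V, 2:V, 3:V, 7:V, 8:V, 12:V, 13:V, 14:V, 16:T, 17:T, 18:T, 19:V, 20:V, 21:V, 22:T, 23:T, 24:T, 25:T, 26:V, 27:V, 28:V, 29:T, 30:T, 31:T, 32:T edges: (16,1,cv); (16,12,cv); (16,13,cv); (17,7,cv); (17,13,cv); (17,14,cv); (18,12,cv); (18,13,cv); (18,14,cv); (22,1,cv); (22,19,cv); (22,21,cv); (23,2,cv); (23,19,cv); (23,20,cv); (24,3,cv); (24,20,cv); (24,21,cv); (25,19,cv); (25,20,cv); (25,21,cv); (29,0,cv); (29,26,cv); (29,28,cv); (30,12,cv); (30,26,cv); (30,27,cv); (31,14,cv); (31,27,cv); (31,28,cv); (32,26,cv); (32,27,cv); (32,28,cv)
final:
nodes: 0:V, 1:V, 2:V, 3:V, 7:V, 8:V, 12:V, 13:V, 14:V, 16:T, 17:T, 18:T, 19:V, 20:V, 21:V, 22:T, 23:T, 24:T, 25:T, 26:V, 27:V, 28:V, 29:T, 30:T, 31:T, 32:T
edges: (16,1,cv); (16,12,cv); (16,13,cv); (17,7,cv); (17,13,cv); (17,14,cv); (18,12,cv); (18,13,cv); (18,14,cv); (22,1,cv); (22,19,cv); (22,21,cv); (23,2,cv); (23,19,cv); (23,20,cv); (24,3,cv); (24,20,cv); (24,21,cv); (25,19,cv); (25,20,cv); (25,21,cv); (29,0,cv); (29,26,cv); (29,28,cv); (30,12,cv); (30,26,cv); (30,27,cv); (31,14,cv); (31,27,cv); (31,28,cv); (32,26,cv); (32,27,cv); (32,28,cv)


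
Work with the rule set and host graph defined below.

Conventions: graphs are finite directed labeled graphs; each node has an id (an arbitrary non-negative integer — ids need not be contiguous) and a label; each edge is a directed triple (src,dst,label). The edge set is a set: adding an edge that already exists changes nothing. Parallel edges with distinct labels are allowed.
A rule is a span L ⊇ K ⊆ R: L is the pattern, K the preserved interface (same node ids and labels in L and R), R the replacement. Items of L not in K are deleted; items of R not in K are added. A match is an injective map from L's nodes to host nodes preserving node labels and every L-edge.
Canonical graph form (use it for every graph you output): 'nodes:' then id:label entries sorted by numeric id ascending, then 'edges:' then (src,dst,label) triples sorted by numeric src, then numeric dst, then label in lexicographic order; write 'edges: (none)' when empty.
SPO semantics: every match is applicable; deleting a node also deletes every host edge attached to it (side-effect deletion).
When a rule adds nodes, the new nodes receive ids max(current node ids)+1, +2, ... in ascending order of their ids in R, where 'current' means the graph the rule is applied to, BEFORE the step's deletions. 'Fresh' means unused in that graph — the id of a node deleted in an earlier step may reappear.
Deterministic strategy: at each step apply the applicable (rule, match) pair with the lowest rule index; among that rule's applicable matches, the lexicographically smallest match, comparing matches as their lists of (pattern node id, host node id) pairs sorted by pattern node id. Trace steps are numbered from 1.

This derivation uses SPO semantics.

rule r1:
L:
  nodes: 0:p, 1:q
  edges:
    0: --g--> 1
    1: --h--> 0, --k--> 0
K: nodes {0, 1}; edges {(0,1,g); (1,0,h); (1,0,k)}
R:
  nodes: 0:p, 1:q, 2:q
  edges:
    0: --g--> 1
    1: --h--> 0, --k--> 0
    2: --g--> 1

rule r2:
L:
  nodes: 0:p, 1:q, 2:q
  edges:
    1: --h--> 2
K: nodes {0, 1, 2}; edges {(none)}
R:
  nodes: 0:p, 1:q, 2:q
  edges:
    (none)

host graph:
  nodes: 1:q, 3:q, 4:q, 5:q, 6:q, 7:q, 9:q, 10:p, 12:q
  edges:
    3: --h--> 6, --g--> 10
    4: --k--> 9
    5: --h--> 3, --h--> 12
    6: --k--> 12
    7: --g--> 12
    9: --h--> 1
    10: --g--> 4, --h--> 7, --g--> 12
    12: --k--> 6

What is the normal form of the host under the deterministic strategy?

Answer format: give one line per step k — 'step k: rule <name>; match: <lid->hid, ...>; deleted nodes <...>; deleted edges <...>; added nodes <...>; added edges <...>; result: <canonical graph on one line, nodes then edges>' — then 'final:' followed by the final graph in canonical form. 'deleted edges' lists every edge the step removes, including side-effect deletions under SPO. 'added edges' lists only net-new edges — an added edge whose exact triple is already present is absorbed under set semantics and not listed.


step 1: rule r2; match: 0->10, 1->3, 2->6; deleted nodes (none); deleted edges (3,6,h); added nodes (none); added edges (none); result: nodes: 1:q, 3:q, 4:q, 5:q, 6:q, 7:q, 9:q, 10:p, 12:q edges: (3,10,g); (4,9,k); (5,3,h); (5,12,h); (6,12,k); (7,12,g); (9,1,h); (10,4,g); (10,7,h); (10,12,g); (12,6,k)
step 2: rule r2; match: 0->10, 1->5, 2->3; deleted nodes (none); deleted edges (5,3,h); added nodes (none); added edges (none); result: nodes: 1:q, 3:q, 4:q, 5:q, 6:q, 7:q, 9:q, 10:p, 12:q edges: (3,10,g); (4,9,k); (5,12,h); (6,12,k); (7,12,g); (9,1,h); (10,4,g); (10,7,h); (10,12,g); (12,6,k)
step 3: rule r2; match: 0->10, 1->5, 2->12; deleted nodes (none); deleted edges (5,12,h); added nodes (none); added edges (none); result: nodes: 1:q, 3:q, 4:q, 5:q, 6:q, 7:q, 9:q, 10:p, 12:q edges: (3,10,g); (4,9,k); (6,12,k); (7,12,g); (9,1,h); (10,4,g); (10,7,h); (10,12,g); (12,6,k)
step 4: rule r2; match: 0->10, 1->9, 2->1; deleted nodes (none); deleted edges (9,1,h); added nodes (none); added edges (none); result: nodes: 1:q, 3:q, 4:q, 5:q, 6:q, 7:q, 9:q, 10:p, 12:q edges: (3,10,g); (4,9,k); (6,12,k); (7,12,g); (10,4,g); (10,7,h); (10,12,g); (12,6,k)
final:
nodes: 1:q, 3:q, 4:q, 5:q, 6:q, 7:q, 9:q, 10:p, 12:q
edges: (3,10,g); (4,9,k); (6,12,k); (7,12,g); (10,4,g); (10,7,h); (10,12,g); (12,6,k)


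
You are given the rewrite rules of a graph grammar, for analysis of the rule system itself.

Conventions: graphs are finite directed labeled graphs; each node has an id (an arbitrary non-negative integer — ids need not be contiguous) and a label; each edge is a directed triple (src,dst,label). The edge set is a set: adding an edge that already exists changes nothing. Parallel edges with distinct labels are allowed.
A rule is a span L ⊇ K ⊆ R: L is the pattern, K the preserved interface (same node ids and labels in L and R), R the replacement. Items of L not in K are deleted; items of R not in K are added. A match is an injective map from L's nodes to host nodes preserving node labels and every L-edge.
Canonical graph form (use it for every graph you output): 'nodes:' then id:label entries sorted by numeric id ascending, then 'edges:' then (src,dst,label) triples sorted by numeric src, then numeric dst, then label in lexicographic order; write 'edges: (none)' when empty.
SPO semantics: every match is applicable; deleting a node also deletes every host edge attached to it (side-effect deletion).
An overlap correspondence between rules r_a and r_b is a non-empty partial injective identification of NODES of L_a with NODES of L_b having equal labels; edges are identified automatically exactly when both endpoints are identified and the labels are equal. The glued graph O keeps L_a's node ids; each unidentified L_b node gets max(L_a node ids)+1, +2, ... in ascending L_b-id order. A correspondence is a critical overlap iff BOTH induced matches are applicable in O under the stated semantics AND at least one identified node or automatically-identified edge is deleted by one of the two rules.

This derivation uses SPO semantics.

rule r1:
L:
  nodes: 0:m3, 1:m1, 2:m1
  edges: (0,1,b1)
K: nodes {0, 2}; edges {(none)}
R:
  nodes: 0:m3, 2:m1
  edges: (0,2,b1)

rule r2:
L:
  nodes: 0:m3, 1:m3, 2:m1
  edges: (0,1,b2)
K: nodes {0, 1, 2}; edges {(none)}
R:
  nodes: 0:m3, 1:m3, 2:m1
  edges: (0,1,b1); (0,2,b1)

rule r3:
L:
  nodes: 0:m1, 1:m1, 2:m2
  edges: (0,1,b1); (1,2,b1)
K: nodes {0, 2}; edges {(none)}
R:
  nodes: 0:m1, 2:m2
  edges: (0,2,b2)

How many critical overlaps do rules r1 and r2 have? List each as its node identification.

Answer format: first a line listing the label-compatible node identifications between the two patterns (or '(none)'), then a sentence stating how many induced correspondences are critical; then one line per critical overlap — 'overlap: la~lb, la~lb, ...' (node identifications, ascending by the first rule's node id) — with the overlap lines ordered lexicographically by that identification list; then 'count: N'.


label-compatible node identifications between L(r1) and L(r2): 0~0, 0~1, 1~2, 2~2
3 of the induced correspondences are critical overlaps of r1 and r2.
overlap: 0~0, 1~2
overlap: 0~1, 1~2
overlap: 1~2
count: 3


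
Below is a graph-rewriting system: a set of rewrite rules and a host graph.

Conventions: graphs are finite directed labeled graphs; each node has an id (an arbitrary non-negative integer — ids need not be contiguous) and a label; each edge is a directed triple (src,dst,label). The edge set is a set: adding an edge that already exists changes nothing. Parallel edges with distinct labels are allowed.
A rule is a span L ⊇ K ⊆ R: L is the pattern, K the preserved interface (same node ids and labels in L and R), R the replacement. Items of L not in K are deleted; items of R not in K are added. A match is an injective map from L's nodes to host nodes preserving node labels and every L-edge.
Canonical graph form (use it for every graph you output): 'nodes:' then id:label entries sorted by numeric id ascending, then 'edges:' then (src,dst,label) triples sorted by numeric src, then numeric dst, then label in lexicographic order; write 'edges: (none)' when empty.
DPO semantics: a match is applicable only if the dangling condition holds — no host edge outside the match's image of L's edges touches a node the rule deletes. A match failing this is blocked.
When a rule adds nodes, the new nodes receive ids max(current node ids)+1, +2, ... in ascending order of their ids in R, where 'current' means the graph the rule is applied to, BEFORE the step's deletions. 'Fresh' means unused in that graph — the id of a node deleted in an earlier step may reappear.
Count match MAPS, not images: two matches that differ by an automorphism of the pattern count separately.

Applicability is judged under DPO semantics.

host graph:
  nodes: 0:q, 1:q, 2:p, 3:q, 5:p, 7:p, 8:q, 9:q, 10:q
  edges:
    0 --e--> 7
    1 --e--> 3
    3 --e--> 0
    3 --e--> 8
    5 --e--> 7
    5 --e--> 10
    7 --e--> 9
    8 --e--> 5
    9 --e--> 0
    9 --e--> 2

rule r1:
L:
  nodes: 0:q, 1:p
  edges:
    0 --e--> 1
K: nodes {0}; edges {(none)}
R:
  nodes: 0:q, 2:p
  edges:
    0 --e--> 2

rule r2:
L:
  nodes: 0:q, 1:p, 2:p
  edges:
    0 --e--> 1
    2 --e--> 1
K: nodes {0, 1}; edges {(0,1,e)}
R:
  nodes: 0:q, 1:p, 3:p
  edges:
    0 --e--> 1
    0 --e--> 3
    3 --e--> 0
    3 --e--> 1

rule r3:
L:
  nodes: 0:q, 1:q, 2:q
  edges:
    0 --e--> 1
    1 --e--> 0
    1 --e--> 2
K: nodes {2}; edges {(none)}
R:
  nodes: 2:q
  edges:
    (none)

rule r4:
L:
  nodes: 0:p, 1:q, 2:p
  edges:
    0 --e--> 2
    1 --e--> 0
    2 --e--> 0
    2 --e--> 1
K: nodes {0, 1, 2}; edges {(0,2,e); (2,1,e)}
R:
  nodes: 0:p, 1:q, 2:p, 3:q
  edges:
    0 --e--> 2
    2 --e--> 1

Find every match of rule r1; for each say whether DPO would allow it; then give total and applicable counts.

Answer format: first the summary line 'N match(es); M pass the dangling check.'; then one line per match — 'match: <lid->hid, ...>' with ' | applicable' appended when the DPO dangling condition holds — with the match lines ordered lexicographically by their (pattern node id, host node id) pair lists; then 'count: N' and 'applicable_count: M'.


3 match(es); 1 pass the dangling check.
match: 0->0, 1->7
match: 0->8, 1->5
match: 0->9, 1->2 | applicable
count: 3
applicable_count: 1
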